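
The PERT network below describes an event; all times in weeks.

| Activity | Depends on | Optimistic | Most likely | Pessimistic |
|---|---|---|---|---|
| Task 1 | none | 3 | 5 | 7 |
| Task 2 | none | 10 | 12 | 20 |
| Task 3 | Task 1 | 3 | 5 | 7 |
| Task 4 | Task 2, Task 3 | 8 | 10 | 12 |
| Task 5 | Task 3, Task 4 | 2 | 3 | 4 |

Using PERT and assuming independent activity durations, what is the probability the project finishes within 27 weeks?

te_Task 1 = (3 + 4·5 + 7)/6 = 30/6 = 5; σ²_Task 1 = ((7−3)/6)² = 0.444
te_Task 2 = (10 + 4·12 + 20)/6 = 78/6 = 13; σ²_Task 2 = ((20−10)/6)² = 2.778
te_Task 3 = (3 + 4·5 + 7)/6 = 30/6 = 5; σ²_Task 3 = ((7−3)/6)² = 0.444
te_Task 4 = (8 + 4·10 + 12)/6 = 60/6 = 10; σ²_Task 4 = ((12−8)/6)² = 0.444
te_Task 5 = (2 + 4·3 + 4)/6 = 18/6 = 3; σ²_Task 5 = ((4−2)/6)² = 0.111

Forward pass:
ES_Task 1 = 0; EF_Task 1 = 5
ES_Task 2 = 0; EF_Task 2 = 13
ES_Task 3 = 5; EF_Task 3 = 5+5 = 10
ES_Task 4 = max(EF_Task 2=13, EF_Task 3=10) = 13; EF_Task 4 = 13+10 = 23
ES_Task 5 = max(EF_Task 3=10, EF_Task 4=23) = 23; EF_Task 5 = 23+3 = 26
Expected project duration μ = 26 weeks. Critical path: Task 2 → Task 4 → Task 5.

Variance along critical path = 2.778 + 0.444 + 0.111 = 3.333; σ = √3.333 = 1.826 weeks.
Z = (27 − 26) / 1.826 = 0.548
P(T ≤ 27) = Φ(0.548) ≈ 0.708

0.708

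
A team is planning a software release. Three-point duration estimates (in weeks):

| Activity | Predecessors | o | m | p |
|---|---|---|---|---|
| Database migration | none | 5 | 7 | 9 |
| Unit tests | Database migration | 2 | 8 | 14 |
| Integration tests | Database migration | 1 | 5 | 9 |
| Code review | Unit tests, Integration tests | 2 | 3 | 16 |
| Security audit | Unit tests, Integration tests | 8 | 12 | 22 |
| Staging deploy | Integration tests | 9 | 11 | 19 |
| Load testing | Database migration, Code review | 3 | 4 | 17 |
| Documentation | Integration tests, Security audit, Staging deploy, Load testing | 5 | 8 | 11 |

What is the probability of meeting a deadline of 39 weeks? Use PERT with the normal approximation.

te_Database migration = (5 + 4·7 + 9)/6 = 42/6 = 7; σ²_Database migration = ((9−5)/6)² = 0.444
te_Unit tests = (2 + 4·8 + 14)/6 = 48/6 = 8; σ²_Unit tests = ((14−2)/6)² = 4.000
te_Integration tests = (1 + 4·5 + 9)/6 = 30/6 = 5; σ²_Integration tests = ((9−1)/6)² = 1.778
te_Code review = (2 + 4·3 + 16)/6 = 30/6 = 5; σ²_Code review = ((16−2)/6)² = 5.444
te_Security audit = (8 + 4·12 + 22)/6 = 78/6 = 13; σ²_Security audit = ((22−8)/6)² = 5.444
te_Staging deploy = (9 + 4·11 + 19)/6 = 72/6 = 12; σ²_Staging deploy = ((19−9)/6)² = 2.778
te_Load testing = (3 + 4·4 + 17)/6 = 36/6 = 6; σ²_Load testing = ((17−3)/6)² = 5.444
te_Documentation = (5 + 4·8 + 11)/6 = 48/6 = 8; σ²_Documentation = ((11−5)/6)² = 1.000

Forward pass:
ES_Database migration = 0; EF_Database migration = 7
ES_Unit tests = 7; EF_Unit tests = 7+8 = 15
ES_Integration tests = 7; EF_Integration tests = 7+5 = 12
ES_Code review = max(EF_Unit tests=15, EF_Integration tests=12) = 15; EF_Code review = 15+5 = 20
ES_Security audit = max(EF_Unit tests=15, EF_Integration tests=12) = 15; EF_Security audit = 15+13 = 28
ES_Staging deploy = 12; EF_Staging deploy = 12+12 = 24
ES_Load testing = max(EF_Database migration=7, EF_Code review=20) = 20; EF_Load testing = 20+6 = 26
ES_Documentation = max(EF_Integration tests=12, EF_Security audit=28, EF_Staging deploy=24, EF_Load testing=26) = 28; EF_Documentation = 28+8 = 36
Expected project duration μ = 36 weeks. Critical path: Database migration → Unit tests → Security audit → Documentation.

Variance along critical path = 0.444 + 4.000 + 5.444 + 1.000 = 10.889; σ = √10.889 = 3.300 weeks.
Z = (39 − 36) / 3.300 = 0.909
P(T ≤ 39) = Φ(0.909) ≈ 0.818

0.818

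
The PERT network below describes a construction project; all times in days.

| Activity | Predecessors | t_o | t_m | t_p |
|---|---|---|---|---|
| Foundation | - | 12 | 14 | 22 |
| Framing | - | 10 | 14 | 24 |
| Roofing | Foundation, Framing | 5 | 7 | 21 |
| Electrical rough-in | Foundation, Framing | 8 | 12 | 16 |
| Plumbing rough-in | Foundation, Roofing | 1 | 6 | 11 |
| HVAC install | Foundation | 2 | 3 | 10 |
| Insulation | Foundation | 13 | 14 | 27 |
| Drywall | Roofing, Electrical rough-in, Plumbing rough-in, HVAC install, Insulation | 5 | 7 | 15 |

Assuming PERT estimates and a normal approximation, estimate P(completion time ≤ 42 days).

te_Foundation = (12 + 4·14 + 22)/6 = 90/6 = 15; σ²_Foundation = ((22−12)/6)² = 2.778
te_Framing = (10 + 4·14 + 24)/6 = 90/6 = 15; σ²_Framing = ((24−10)/6)² = 5.444
te_Roofing = (5 + 4·7 + 21)/6 = 54/6 = 9; σ²_Roofing = ((21−5)/6)² = 7.111
te_Electrical rough-in = (8 + 4·12 + 16)/6 = 72/6 = 12; σ²_Electrical rough-in = ((16−8)/6)² = 1.778
te_Plumbing rough-in = (1 + 4·6 + 11)/6 = 36/6 = 6; σ²_Plumbing rough-in = ((11−1)/6)² = 2.778
te_HVAC install = (2 + 4·3 + 10)/6 = 24/6 = 4; σ²_HVAC install = ((10−2)/6)² = 1.778
te_Insulation = (13 + 4·14 + 27)/6 = 96/6 = 16; σ²_Insulation = ((27−13)/6)² = 5.444
te_Drywall = (5 + 4·7 + 15)/6 = 48/6 = 8; σ²_Drywall = ((15−5)/6)² = 2.778

Forward pass:
ES_Foundation = 0; EF_Foundation = 15
ES_Framing = 0; EF_Framing = 15
ES_Roofing = max(EF_Foundation=15, EF_Framing=15) = 15; EF_Roofing = 15+9 = 24
ES_Electrical rough-in = max(EF_Foundation=15, EF_Framing=15) = 15; EF_Electrical rough-in = 15+12 = 27
ES_Plumbing rough-in = max(EF_Foundation=15, EF_Roofing=24) = 24; EF_Plumbing rough-in = 24+6 = 30
ES_HVAC install = 15; EF_HVAC install = 15+4 = 19
ES_Insulation = 15; EF_Insulation = 15+16 = 31
ES_Drywall = max(EF_Roofing=24, EF_Electrical rough-in=27, EF_Plumbing rough-in=30, EF_HVAC install=19, EF_Insulation=31) = 31; EF_Drywall = 31+8 = 39
Expected project duration μ = 39 days. Critical path: Foundation → Insulation → Drywall.

Variance along critical path = 2.778 + 5.444 + 2.778 = 11.000; σ = √11.000 = 3.317 days.
Z = (42 − 39) / 3.317 = 0.905
P(T ≤ 42) = Φ(0.905) ≈ 0.817

0.817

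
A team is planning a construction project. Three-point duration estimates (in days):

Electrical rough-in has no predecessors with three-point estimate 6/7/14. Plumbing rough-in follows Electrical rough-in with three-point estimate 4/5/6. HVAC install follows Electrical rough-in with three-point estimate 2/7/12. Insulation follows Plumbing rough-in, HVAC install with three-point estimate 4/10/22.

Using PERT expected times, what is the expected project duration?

26 days

te_Electrical rough-in = (6 + 4·7 + 14)/6 = 48/6 = 8
te_Plumbing rough-in = (4 + 4·5 + 6)/6 = 30/6 = 5
te_HVAC install = (2 + 4·7 + 12)/6 = 42/6 = 7
te_Insulation = (4 + 4·10 + 22)/6 = 66/6 = 11

Forward pass:
ES_Electrical rough-in = 0; EF_Electrical rough-in = 8
ES_Plumbing rough-in = 8; EF_Plumbing rough-in = 8+5 = 13
ES_HVAC install = 8; EF_HVAC install = 8+7 = 15
ES_Insulation = max(EF_Plumbing rough-in=13, EF_HVAC install=15) = 15; EF_Insulation = 15+11 = 26
Expected project duration μ = 26 days. Critical path: Electrical rough-in → HVAC install → Insulation.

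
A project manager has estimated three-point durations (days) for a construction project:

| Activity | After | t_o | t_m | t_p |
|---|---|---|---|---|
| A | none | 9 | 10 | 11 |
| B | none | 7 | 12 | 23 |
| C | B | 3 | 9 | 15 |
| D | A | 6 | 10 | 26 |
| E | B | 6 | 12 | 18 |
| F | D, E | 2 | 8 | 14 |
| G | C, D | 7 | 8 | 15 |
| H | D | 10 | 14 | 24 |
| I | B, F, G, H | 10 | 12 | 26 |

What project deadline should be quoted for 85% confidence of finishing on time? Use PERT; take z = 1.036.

te_A = (9 + 4·10 + 11)/6 = 60/6 = 10; σ²_A = ((11−9)/6)² = 0.111
te_B = (7 + 4·12 + 23)/6 = 78/6 = 13; σ²_B = ((23−7)/6)² = 7.111
te_C = (3 + 4·9 + 15)/6 = 54/6 = 9; σ²_C = ((15−3)/6)² = 4.000
te_D = (6 + 4·10 + 26)/6 = 72/6 = 12; σ²_D = ((26−6)/6)² = 11.111
te_E = (6 + 4·12 + 18)/6 = 72/6 = 12; σ²_E = ((18−6)/6)² = 4.000
te_F = (2 + 4·8 + 14)/6 = 48/6 = 8; σ²_F = ((14−2)/6)² = 4.000
te_G = (7 + 4·8 + 15)/6 = 54/6 = 9; σ²_G = ((15−7)/6)² = 1.778
te_H = (10 + 4·14 + 24)/6 = 90/6 = 15; σ²_H = ((24−10)/6)² = 5.444
te_I = (10 + 4·12 + 26)/6 = 84/6 = 14; σ²_I = ((26−10)/6)² = 7.111

Forward pass:
ES_A = 0; EF_A = 10
ES_B = 0; EF_B = 13
ES_C = 13; EF_C = 13+9 = 22
ES_D = 10; EF_D = 10+12 = 22
ES_E = 13; EF_E = 13+12 = 25
ES_F = max(EF_D=22, EF_E=25) = 25; EF_F = 25+8 = 33
ES_G = max(EF_C=22, EF_D=22) = 22; EF_G = 22+9 = 31
ES_H = 22; EF_H = 22+15 = 37
ES_I = max(EF_B=13, EF_F=33, EF_G=31, EF_H=37) = 37; EF_I = 37+14 = 51
Expected project duration μ = 51 days. Critical path: A → D → H → I.

Variance along critical path = 0.111 + 11.111 + 5.444 + 7.111 = 23.778; σ = 4.876 days.
D = μ + z·σ = 51 + 1.036·4.876 = 56.1 days

56.1 days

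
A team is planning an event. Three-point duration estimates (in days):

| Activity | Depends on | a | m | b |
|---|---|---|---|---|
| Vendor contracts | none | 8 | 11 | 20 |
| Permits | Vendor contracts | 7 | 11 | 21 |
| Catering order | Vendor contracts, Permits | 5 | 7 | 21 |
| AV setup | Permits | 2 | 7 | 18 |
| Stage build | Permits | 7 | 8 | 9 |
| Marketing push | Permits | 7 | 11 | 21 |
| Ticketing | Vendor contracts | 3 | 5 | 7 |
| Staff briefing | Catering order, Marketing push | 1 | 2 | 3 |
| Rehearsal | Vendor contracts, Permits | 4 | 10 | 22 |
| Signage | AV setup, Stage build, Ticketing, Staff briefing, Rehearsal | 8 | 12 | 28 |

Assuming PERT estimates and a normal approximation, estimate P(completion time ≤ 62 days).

te_Vendor contracts = (8 + 4·11 + 20)/6 = 72/6 = 12; σ²_Vendor contracts = ((20−8)/6)² = 4.000
te_Permits = (7 + 4·11 + 21)/6 = 72/6 = 12; σ²_Permits = ((21−7)/6)² = 5.444
te_Catering order = (5 + 4·7 + 21)/6 = 54/6 = 9; σ²_Catering order = ((21−5)/6)² = 7.111
te_AV setup = (2 + 4·7 + 18)/6 = 48/6 = 8; σ²_AV setup = ((18−2)/6)² = 7.111
te_Stage build = (7 + 4·8 + 9)/6 = 48/6 = 8; σ²_Stage build = ((9−7)/6)² = 0.111
te_Marketing push = (7 + 4·11 + 21)/6 = 72/6 = 12; σ²_Marketing push = ((21−7)/6)² = 5.444
te_Ticketing = (3 + 4·5 + 7)/6 = 30/6 = 5; σ²_Ticketing = ((7−3)/6)² = 0.444
te_Staff briefing = (1 + 4·2 + 3)/6 = 12/6 = 2; σ²_Staff briefing = ((3−1)/6)² = 0.111
te_Rehearsal = (4 + 4·10 + 22)/6 = 66/6 = 11; σ²_Rehearsal = ((22−4)/6)² = 9.000
te_Signage = (8 + 4·12 + 28)/6 = 84/6 = 14; σ²_Signage = ((28−8)/6)² = 11.111

Forward pass:
ES_Vendor contracts = 0; EF_Vendor contracts = 12
ES_Permits = 12; EF_Permits = 12+12 = 24
ES_Catering order = max(EF_Vendor contracts=12, EF_Permits=24) = 24; EF_Catering order = 24+9 = 33
ES_AV setup = 24; EF_AV setup = 24+8 = 32
ES_Stage build = 24; EF_Stage build = 24+8 = 32
ES_Marketing push = 24; EF_Marketing push = 24+12 = 36
ES_Ticketing = 12; EF_Ticketing = 12+5 = 17
ES_Staff briefing = max(EF_Catering order=33, EF_Marketing push=36) = 36; EF_Staff briefing = 36+2 = 38
ES_Rehearsal = max(EF_Vendor contracts=12, EF_Permits=24) = 24; EF_Rehearsal = 24+11 = 35
ES_Signage = max(EF_AV setup=32, EF_Stage build=32, EF_Ticketing=17, EF_Staff briefing=38, EF_Rehearsal=35) = 38; EF_Signage = 38+14 = 52
Expected project duration μ = 52 days. Critical path: Vendor contracts → Permits → Marketing push → Staff briefing → Signage.

Variance along critical path = 4.000 + 5.444 + 5.444 + 0.111 + 11.111 = 26.111; σ = √26.111 = 5.110 days.
Z = (62 − 52) / 5.110 = 1.957
P(T ≤ 62) = Φ(1.957) ≈ 0.975

0.975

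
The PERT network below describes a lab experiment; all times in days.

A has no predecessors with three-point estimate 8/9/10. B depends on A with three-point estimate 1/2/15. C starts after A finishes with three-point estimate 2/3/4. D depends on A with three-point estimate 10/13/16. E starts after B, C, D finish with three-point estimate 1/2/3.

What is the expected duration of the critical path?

24 days

te_A = (8 + 4·9 + 10)/6 = 54/6 = 9
te_B = (1 + 4·2 + 15)/6 = 24/6 = 4
te_C = (2 + 4·3 + 4)/6 = 18/6 = 3
te_D = (10 + 4·13 + 16)/6 = 78/6 = 13
te_E = (1 + 4·2 + 3)/6 = 12/6 = 2

Forward pass:
ES_A = 0; EF_A = 9
ES_B = 9; EF_B = 9+4 = 13
ES_C = 9; EF_C = 9+3 = 12
ES_D = 9; EF_D = 9+13 = 22
ES_E = max(EF_B=13, EF_C=12, EF_D=22) = 22; EF_E = 22+2 = 24
Expected project duration μ = 24 days. Critical path: A → D → E.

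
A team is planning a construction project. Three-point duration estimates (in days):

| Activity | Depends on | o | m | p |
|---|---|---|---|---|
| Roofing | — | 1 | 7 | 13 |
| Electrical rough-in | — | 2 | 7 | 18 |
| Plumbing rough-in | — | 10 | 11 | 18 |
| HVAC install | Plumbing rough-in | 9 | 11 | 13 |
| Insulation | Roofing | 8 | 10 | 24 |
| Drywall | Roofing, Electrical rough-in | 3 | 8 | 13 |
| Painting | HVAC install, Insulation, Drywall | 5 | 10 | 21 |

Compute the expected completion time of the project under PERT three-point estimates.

te_Roofing = (1 + 4·7 + 13)/6 = 42/6 = 7
te_Electrical rough-in = (2 + 4·7 + 18)/6 = 48/6 = 8
te_Plumbing rough-in = (10 + 4·11 + 18)/6 = 72/6 = 12
te_HVAC install = (9 + 4·11 + 13)/6 = 66/6 = 11
te_Insulation = (8 + 4·10 + 24)/6 = 72/6 = 12
te_Drywall = (3 + 4·8 + 13)/6 = 48/6 = 8
te_Painting = (5 + 4·10 + 21)/6 = 66/6 = 11

Forward pass:
ES_Roofing = 0; EF_Roofing = 7
ES_Electrical rough-in = 0; EF_Electrical rough-in = 8
ES_Plumbing rough-in = 0; EF_Plumbing rough-in = 12
ES_HVAC install = 12; EF_HVAC install = 12+11 = 23
ES_Insulation = 7; EF_Insulation = 7+12 = 19
ES_Drywall = max(EF_Roofing=7, EF_Electrical rough-in=8) = 8; EF_Drywall = 8+8 = 16
ES_Painting = max(EF_HVAC install=23, EF_Insulation=19, EF_Drywall=16) = 23; EF_Painting = 23+11 = 34
Expected project duration μ = 34 days. Critical path: Plumbing rough-in → HVAC install → Painting.

34 days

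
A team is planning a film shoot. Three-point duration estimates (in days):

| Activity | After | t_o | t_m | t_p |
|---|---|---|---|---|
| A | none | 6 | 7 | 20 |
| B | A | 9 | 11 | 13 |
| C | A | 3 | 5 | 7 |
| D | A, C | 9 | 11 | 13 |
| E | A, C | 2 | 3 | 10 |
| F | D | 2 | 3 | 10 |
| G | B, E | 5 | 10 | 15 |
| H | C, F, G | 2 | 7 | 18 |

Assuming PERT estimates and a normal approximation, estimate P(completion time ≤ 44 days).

te_A = (6 + 4·7 + 20)/6 = 54/6 = 9; σ²_A = ((20−6)/6)² = 5.444
te_B = (9 + 4·11 + 13)/6 = 66/6 = 11; σ²_B = ((13−9)/6)² = 0.444
te_C = (3 + 4·5 + 7)/6 = 30/6 = 5; σ²_C = ((7−3)/6)² = 0.444
te_D = (9 + 4·11 + 13)/6 = 66/6 = 11; σ²_D = ((13−9)/6)² = 0.444
te_E = (2 + 4·3 + 10)/6 = 24/6 = 4; σ²_E = ((10−2)/6)² = 1.778
te_F = (2 + 4·3 + 10)/6 = 24/6 = 4; σ²_F = ((10−2)/6)² = 1.778
te_G = (5 + 4·10 + 15)/6 = 60/6 = 10; σ²_G = ((15−5)/6)² = 2.778
te_H = (2 + 4·7 + 18)/6 = 48/6 = 8; σ²_H = ((18−2)/6)² = 7.111

Forward pass:
ES_A = 0; EF_A = 9
ES_B = 9; EF_B = 9+11 = 20
ES_C = 9; EF_C = 9+5 = 14
ES_D = max(EF_A=9, EF_C=14) = 14; EF_D = 14+11 = 25
ES_E = max(EF_A=9, EF_C=14) = 14; EF_E = 14+4 = 18
ES_F = 25; EF_F = 25+4 = 29
ES_G = max(EF_B=20, EF_E=18) = 20; EF_G = 20+10 = 30
ES_H = max(EF_C=14, EF_F=29, EF_G=30) = 30; EF_H = 30+8 = 38
Expected project duration μ = 38 days. Critical path: A → B → G → H.

Variance along critical path = 5.444 + 0.444 + 2.778 + 7.111 = 15.778; σ = √15.778 = 3.972 days.
Z = (44 − 38) / 3.972 = 1.511
P(T ≤ 44) = Φ(1.511) ≈ 0.935

0.935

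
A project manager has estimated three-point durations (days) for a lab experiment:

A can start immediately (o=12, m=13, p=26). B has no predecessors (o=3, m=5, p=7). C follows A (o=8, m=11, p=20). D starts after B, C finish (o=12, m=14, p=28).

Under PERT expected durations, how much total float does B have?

te_A = (12 + 4·13 + 26)/6 = 90/6 = 15
te_B = (3 + 4·5 + 7)/6 = 30/6 = 5
te_C = (8 + 4·11 + 20)/6 = 72/6 = 12
te_D = (12 + 4·14 + 28)/6 = 96/6 = 16

Forward pass:
ES_A = 0; EF_A = 15
ES_B = 0; EF_B = 5
ES_C = 15; EF_C = 15+12 = 27
ES_D = max(EF_B=5, EF_C=27) = 27; EF_D = 27+16 = 43
Expected project duration μ = 43 days. Critical path: A → C → D.

Backward pass:
LF_D = 43; LS_D = 43−16 = 27
LF_C = LS_D = 27; LS_C = 27−12 = 15
LF_B = LS_D = 27; LS_B = 27−5 = 22
LF_A = LS_C = 15; LS_A = 15−15 = 0
Slack_B = LS_B − ES_B = 22 − 0 = 22

22 days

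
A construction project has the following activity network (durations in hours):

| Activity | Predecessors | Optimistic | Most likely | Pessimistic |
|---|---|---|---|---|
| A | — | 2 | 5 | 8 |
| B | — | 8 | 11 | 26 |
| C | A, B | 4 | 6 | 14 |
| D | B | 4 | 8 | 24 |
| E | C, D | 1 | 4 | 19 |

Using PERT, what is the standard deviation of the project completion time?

te_A = (2 + 4·5 + 8)/6 = 30/6 = 5; σ²_A = ((8−2)/6)² = 1.000
te_B = (8 + 4·11 + 26)/6 = 78/6 = 13; σ²_B = ((26−8)/6)² = 9.000
te_C = (4 + 4·6 + 14)/6 = 42/6 = 7; σ²_C = ((14−4)/6)² = 2.778
te_D = (4 + 4·8 + 24)/6 = 60/6 = 10; σ²_D = ((24−4)/6)² = 11.111
te_E = (1 + 4·4 + 19)/6 = 36/6 = 6; σ²_E = ((19−1)/6)² = 9.000

Forward pass:
ES_A = 0; EF_A = 5
ES_B = 0; EF_B = 13
ES_C = max(EF_A=5, EF_B=13) = 13; EF_C = 13+7 = 20
ES_D = 13; EF_D = 13+10 = 23
ES_E = max(EF_C=20, EF_D=23) = 23; EF_E = 23+6 = 29
Expected project duration μ = 29 hours. Critical path: B → D → E.

Variance along critical path = 9.000 + 11.111 + 9.000 = 29.111
σ = √29.111 = 5.395 hours

5.40 hours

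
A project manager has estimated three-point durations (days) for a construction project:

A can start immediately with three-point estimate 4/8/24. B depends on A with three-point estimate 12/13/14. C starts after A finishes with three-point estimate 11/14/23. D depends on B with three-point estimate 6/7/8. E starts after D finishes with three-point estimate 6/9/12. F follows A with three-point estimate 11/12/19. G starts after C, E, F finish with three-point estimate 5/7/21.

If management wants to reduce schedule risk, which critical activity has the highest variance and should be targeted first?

A

te_A = (4 + 4·8 + 24)/6 = 60/6 = 10; σ²_A = ((24−4)/6)² = 11.111
te_B = (12 + 4·13 + 14)/6 = 78/6 = 13; σ²_B = ((14−12)/6)² = 0.111
te_C = (11 + 4·14 + 23)/6 = 90/6 = 15; σ²_C = ((23−11)/6)² = 4.000
te_D = (6 + 4·7 + 8)/6 = 42/6 = 7; σ²_D = ((8−6)/6)² = 0.111
te_E = (6 + 4·9 + 12)/6 = 54/6 = 9; σ²_E = ((12−6)/6)² = 1.000
te_F = (11 + 4·12 + 19)/6 = 78/6 = 13; σ²_F = ((19−11)/6)² = 1.778
te_G = (5 + 4·7 + 21)/6 = 54/6 = 9; σ²_G = ((21−5)/6)² = 7.111

Forward pass:
ES_A = 0; EF_A = 10
ES_B = 10; EF_B = 10+13 = 23
ES_C = 10; EF_C = 10+15 = 25
ES_D = 23; EF_D = 23+7 = 30
ES_E = 30; EF_E = 30+9 = 39
ES_F = 10; EF_F = 10+13 = 23
ES_G = max(EF_C=25, EF_E=39, EF_F=23) = 39; EF_G = 39+9 = 48
Expected project duration μ = 48 days. Critical path: A → B → D → E → G.

Variances on critical path: σ²_A=11.111, σ²_B=0.111, σ²_D=0.111, σ²_E=1.000, σ²_G=7.111.
Largest is σ²_A = 11.111.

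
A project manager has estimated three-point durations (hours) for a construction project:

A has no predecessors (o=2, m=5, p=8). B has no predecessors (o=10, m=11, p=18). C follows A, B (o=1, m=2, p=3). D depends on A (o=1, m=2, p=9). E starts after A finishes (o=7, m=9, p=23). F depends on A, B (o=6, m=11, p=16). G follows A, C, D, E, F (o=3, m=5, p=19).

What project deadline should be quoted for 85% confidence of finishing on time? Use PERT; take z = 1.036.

te_A = (2 + 4·5 + 8)/6 = 30/6 = 5; σ²_A = ((8−2)/6)² = 1.000
te_B = (10 + 4·11 + 18)/6 = 72/6 = 12; σ²_B = ((18−10)/6)² = 1.778
te_C = (1 + 4·2 + 3)/6 = 12/6 = 2; σ²_C = ((3−1)/6)² = 0.111
te_D = (1 + 4·2 + 9)/6 = 18/6 = 3; σ²_D = ((9−1)/6)² = 1.778
te_E = (7 + 4·9 + 23)/6 = 66/6 = 11; σ²_E = ((23−7)/6)² = 7.111
te_F = (6 + 4·11 + 16)/6 = 66/6 = 11; σ²_F = ((16−6)/6)² = 2.778
te_G = (3 + 4·5 + 19)/6 = 42/6 = 7; σ²_G = ((19−3)/6)² = 7.111

Forward pass:
ES_A = 0; EF_A = 5
ES_B = 0; EF_B = 12
ES_C = max(EF_A=5, EF_B=12) = 12; EF_C = 12+2 = 14
ES_D = 5; EF_D = 5+3 = 8
ES_E = 5; EF_E = 5+11 = 16
ES_F = max(EF_A=5, EF_B=12) = 12; EF_F = 12+11 = 23
ES_G = max(EF_A=5, EF_C=14, EF_D=8, EF_E=16, EF_F=23) = 23; EF_G = 23+7 = 30
Expected project duration μ = 30 hours. Critical path: B → F → G.

Variance along critical path = 1.778 + 2.778 + 7.111 = 11.667; σ = 3.416 hours.
D = μ + z·σ = 30 + 1.036·3.416 = 33.5 hours

33.5 hours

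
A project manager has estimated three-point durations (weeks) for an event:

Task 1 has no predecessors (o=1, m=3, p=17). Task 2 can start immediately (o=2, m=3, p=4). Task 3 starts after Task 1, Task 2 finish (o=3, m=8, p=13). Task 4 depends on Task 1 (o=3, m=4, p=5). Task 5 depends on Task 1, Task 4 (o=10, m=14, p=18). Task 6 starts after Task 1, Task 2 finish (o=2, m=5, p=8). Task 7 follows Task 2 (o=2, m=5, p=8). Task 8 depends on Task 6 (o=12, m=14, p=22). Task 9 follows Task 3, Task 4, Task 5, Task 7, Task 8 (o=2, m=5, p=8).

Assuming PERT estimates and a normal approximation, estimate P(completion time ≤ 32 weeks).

0.719

te_Task 1 = (1 + 4·3 + 17)/6 = 30/6 = 5; σ²_Task 1 = ((17−1)/6)² = 7.111
te_Task 2 = (2 + 4·3 + 4)/6 = 18/6 = 3; σ²_Task 2 = ((4−2)/6)² = 0.111
te_Task 3 = (3 + 4·8 + 13)/6 = 48/6 = 8; σ²_Task 3 = ((13−3)/6)² = 2.778
te_Task 4 = (3 + 4·4 + 5)/6 = 24/6 = 4; σ²_Task 4 = ((5−3)/6)² = 0.111
te_Task 5 = (10 + 4·14 + 18)/6 = 84/6 = 14; σ²_Task 5 = ((18−10)/6)² = 1.778
te_Task 6 = (2 + 4·5 + 8)/6 = 30/6 = 5; σ²_Task 6 = ((8−2)/6)² = 1.000
te_Task 7 = (2 + 4·5 + 8)/6 = 30/6 = 5; σ²_Task 7 = ((8−2)/6)² = 1.000
te_Task 8 = (12 + 4·14 + 22)/6 = 90/6 = 15; σ²_Task 8 = ((22−12)/6)² = 2.778
te_Task 9 = (2 + 4·5 + 8)/6 = 30/6 = 5; σ²_Task 9 = ((8−2)/6)² = 1.000

Forward pass:
ES_Task 1 = 0; EF_Task 1 = 5
ES_Task 2 = 0; EF_Task 2 = 3
ES_Task 3 = max(EF_Task 1=5, EF_Task 2=3) = 5; EF_Task 3 = 5+8 = 13
ES_Task 4 = 5; EF_Task 4 = 5+4 = 9
ES_Task 5 = max(EF_Task 1=5, EF_Task 4=9) = 9; EF_Task 5 = 9+14 = 23
ES_Task 6 = max(EF_Task 1=5, EF_Task 2=3) = 5; EF_Task 6 = 5+5 = 10
ES_Task 7 = 3; EF_Task 7 = 3+5 = 8
ES_Task 8 = 10; EF_Task 8 = 10+15 = 25
ES_Task 9 = max(EF_Task 3=13, EF_Task 4=9, EF_Task 5=23, EF_Task 7=8, EF_Task 8=25) = 25; EF_Task 9 = 25+5 = 30
Expected project duration μ = 30 weeks. Critical path: Task 1 → Task 6 → Task 8 → Task 9.

Variance along critical path = 7.111 + 1.000 + 2.778 + 1.000 = 11.889; σ = √11.889 = 3.448 weeks.
Z = (32 − 30) / 3.448 = 0.580
P(T ≤ 32) = Φ(0.580) ≈ 0.719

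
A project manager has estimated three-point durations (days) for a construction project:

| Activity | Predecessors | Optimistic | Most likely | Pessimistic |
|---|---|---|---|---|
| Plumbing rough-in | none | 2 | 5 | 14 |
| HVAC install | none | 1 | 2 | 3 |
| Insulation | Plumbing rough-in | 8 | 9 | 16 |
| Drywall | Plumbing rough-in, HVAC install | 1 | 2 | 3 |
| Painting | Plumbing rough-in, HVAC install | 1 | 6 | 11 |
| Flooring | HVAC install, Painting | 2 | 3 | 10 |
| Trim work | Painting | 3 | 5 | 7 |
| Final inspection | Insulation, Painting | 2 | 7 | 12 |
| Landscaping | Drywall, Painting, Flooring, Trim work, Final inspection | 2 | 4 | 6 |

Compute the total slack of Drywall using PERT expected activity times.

te_Plumbing rough-in = (2 + 4·5 + 14)/6 = 36/6 = 6
te_HVAC install = (1 + 4·2 + 3)/6 = 12/6 = 2
te_Insulation = (8 + 4·9 + 16)/6 = 60/6 = 10
te_Drywall = (1 + 4·2 + 3)/6 = 12/6 = 2
te_Painting = (1 + 4·6 + 11)/6 = 36/6 = 6
te_Flooring = (2 + 4·3 + 10)/6 = 24/6 = 4
te_Trim work = (3 + 4·5 + 7)/6 = 30/6 = 5
te_Final inspection = (2 + 4·7 + 12)/6 = 42/6 = 7
te_Landscaping = (2 + 4·4 + 6)/6 = 24/6 = 4

Forward pass:
ES_Plumbing rough-in = 0; EF_Plumbing rough-in = 6
ES_HVAC install = 0; EF_HVAC install = 2
ES_Insulation = 6; EF_Insulation = 6+10 = 16
ES_Drywall = max(EF_Plumbing rough-in=6, EF_HVAC install=2) = 6; EF_Drywall = 6+2 = 8
ES_Painting = max(EF_Plumbing rough-in=6, EF_HVAC install=2) = 6; EF_Painting = 6+6 = 12
ES_Flooring = max(EF_HVAC install=2, EF_Painting=12) = 12; EF_Flooring = 12+4 = 16
ES_Trim work = 12; EF_Trim work = 12+5 = 17
ES_Final inspection = max(EF_Insulation=16, EF_Painting=12) = 16; EF_Final inspection = 16+7 = 23
ES_Landscaping = max(EF_Drywall=8, EF_Painting=12, EF_Flooring=16, EF_Trim work=17, EF_Final inspection=23) = 23; EF_Landscaping = 23+4 = 27
Expected project duration μ = 27 days. Critical path: Plumbing rough-in → Insulation → Final inspection → Landscaping.

Backward pass:
LF_Landscaping = 27; LS_Landscaping = 27−4 = 23
LF_Final inspection = LS_Landscaping = 23; LS_Final inspection = 23−7 = 16
LF_Trim work = LS_Landscaping = 23; LS_Trim work = 23−5 = 18
LF_Flooring = LS_Landscaping = 23; LS_Flooring = 23−4 = 19
LF_Painting = min(LS_Flooring=19, LS_Trim work=18, LS_Final inspection=16, LS_Landscaping=23) = 16; LS_Painting = 16−6 = 10
LF_Drywall = LS_Landscaping = 23; LS_Drywall = 23−2 = 21
LF_Insulation = LS_Final inspection = 16; LS_Insulation = 16−10 = 6
LF_HVAC install = min(LS_Drywall=21, LS_Painting=10, LS_Flooring=19) = 10; LS_HVAC install = 10−2 = 8
LF_Plumbing rough-in = min(LS_Insulation=6, LS_Drywall=21, LS_Painting=10) = 6; LS_Plumbing rough-in = 6−6 = 0
Slack_Drywall = LS_Drywall − ES_Drywall = 21 − 6 = 15

15 days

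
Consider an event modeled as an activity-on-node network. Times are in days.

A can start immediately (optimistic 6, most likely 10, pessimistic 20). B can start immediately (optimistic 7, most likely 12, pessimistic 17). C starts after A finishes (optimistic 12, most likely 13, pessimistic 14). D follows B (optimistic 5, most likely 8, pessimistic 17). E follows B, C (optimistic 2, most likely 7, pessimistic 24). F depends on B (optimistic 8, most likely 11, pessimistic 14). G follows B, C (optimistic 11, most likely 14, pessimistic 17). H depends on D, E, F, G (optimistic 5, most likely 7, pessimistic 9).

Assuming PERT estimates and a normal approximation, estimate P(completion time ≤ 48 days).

0.872

te_A = (6 + 4·10 + 20)/6 = 66/6 = 11; σ²_A = ((20−6)/6)² = 5.444
te_B = (7 + 4·12 + 17)/6 = 72/6 = 12; σ²_B = ((17−7)/6)² = 2.778
te_C = (12 + 4·13 + 14)/6 = 78/6 = 13; σ²_C = ((14−12)/6)² = 0.111
te_D = (5 + 4·8 + 17)/6 = 54/6 = 9; σ²_D = ((17−5)/6)² = 4.000
te_E = (2 + 4·7 + 24)/6 = 54/6 = 9; σ²_E = ((24−2)/6)² = 13.444
te_F = (8 + 4·11 + 14)/6 = 66/6 = 11; σ²_F = ((14−8)/6)² = 1.000
te_G = (11 + 4·14 + 17)/6 = 84/6 = 14; σ²_G = ((17−11)/6)² = 1.000
te_H = (5 + 4·7 + 9)/6 = 42/6 = 7; σ²_H = ((9−5)/6)² = 0.444

Forward pass:
ES_A = 0; EF_A = 11
ES_B = 0; EF_B = 12
ES_C = 11; EF_C = 11+13 = 24
ES_D = 12; EF_D = 12+9 = 21
ES_E = max(EF_B=12, EF_C=24) = 24; EF_E = 24+9 = 33
ES_F = 12; EF_F = 12+11 = 23
ES_G = max(EF_B=12, EF_C=24) = 24; EF_G = 24+14 = 38
ES_H = max(EF_D=21, EF_E=33, EF_F=23, EF_G=38) = 38; EF_H = 38+7 = 45
Expected project duration μ = 45 days. Critical path: A → C → G → H.

Variance along critical path = 5.444 + 0.111 + 1.000 + 0.444 = 7.000; σ = √7.000 = 2.646 days.
Z = (48 − 45) / 2.646 = 1.134
P(T ≤ 48) = Φ(1.134) ≈ 0.872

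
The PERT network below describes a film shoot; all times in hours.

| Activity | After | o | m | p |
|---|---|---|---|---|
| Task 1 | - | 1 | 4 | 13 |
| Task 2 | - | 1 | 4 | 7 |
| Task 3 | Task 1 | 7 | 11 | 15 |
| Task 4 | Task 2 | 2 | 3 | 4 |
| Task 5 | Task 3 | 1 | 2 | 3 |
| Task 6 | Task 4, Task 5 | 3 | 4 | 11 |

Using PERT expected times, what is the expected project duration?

te_Task 1 = (1 + 4·4 + 13)/6 = 30/6 = 5
te_Task 2 = (1 + 4·4 + 7)/6 = 24/6 = 4
te_Task 3 = (7 + 4·11 + 15)/6 = 66/6 = 11
te_Task 4 = (2 + 4·3 + 4)/6 = 18/6 = 3
te_Task 5 = (1 + 4·2 + 3)/6 = 12/6 = 2
te_Task 6 = (3 + 4·4 + 11)/6 = 30/6 = 5

Forward pass:
ES_Task 1 = 0; EF_Task 1 = 5
ES_Task 2 = 0; EF_Task 2 = 4
ES_Task 3 = 5; EF_Task 3 = 5+11 = 16
ES_Task 4 = 4; EF_Task 4 = 4+3 = 7
ES_Task 5 = 16; EF_Task 5 = 16+2 = 18
ES_Task 6 = max(EF_Task 4=7, EF_Task 5=18) = 18; EF_Task 6 = 18+5 = 23
Expected project duration μ = 23 hours. Critical path: Task 1 → Task 3 → Task 5 → Task 6.

23 hours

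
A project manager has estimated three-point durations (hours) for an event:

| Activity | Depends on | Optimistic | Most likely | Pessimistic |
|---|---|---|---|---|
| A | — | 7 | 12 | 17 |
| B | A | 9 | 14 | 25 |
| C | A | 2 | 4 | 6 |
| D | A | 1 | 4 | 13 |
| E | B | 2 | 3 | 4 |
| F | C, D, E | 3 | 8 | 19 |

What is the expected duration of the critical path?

39 hours

te_A = (7 + 4·12 + 17)/6 = 72/6 = 12
te_B = (9 + 4·14 + 25)/6 = 90/6 = 15
te_C = (2 + 4·4 + 6)/6 = 24/6 = 4
te_D = (1 + 4·4 + 13)/6 = 30/6 = 5
te_E = (2 + 4·3 + 4)/6 = 18/6 = 3
te_F = (3 + 4·8 + 19)/6 = 54/6 = 9

Forward pass:
ES_A = 0; EF_A = 12
ES_B = 12; EF_B = 12+15 = 27
ES_C = 12; EF_C = 12+4 = 16
ES_D = 12; EF_D = 12+5 = 17
ES_E = 27; EF_E = 27+3 = 30
ES_F = max(EF_C=16, EF_D=17, EF_E=30) = 30; EF_F = 30+9 = 39
Expected project duration μ = 39 hours. Critical path: A → B → E → F.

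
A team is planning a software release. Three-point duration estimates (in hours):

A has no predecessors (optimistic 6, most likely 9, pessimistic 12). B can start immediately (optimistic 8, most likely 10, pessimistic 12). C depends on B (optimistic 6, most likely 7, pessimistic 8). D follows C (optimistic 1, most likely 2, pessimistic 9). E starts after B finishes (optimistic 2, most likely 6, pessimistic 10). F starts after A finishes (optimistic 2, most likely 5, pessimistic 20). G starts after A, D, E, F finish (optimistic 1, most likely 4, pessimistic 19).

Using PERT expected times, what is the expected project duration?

te_A = (6 + 4·9 + 12)/6 = 54/6 = 9
te_B = (8 + 4·10 + 12)/6 = 60/6 = 10
te_C = (6 + 4·7 + 8)/6 = 42/6 = 7
te_D = (1 + 4·2 + 9)/6 = 18/6 = 3
te_E = (2 + 4·6 + 10)/6 = 36/6 = 6
te_F = (2 + 4·5 + 20)/6 = 42/6 = 7
te_G = (1 + 4·4 + 19)/6 = 36/6 = 6

Forward pass:
ES_A = 0; EF_A = 9
ES_B = 0; EF_B = 10
ES_C = 10; EF_C = 10+7 = 17
ES_D = 17; EF_D = 17+3 = 20
ES_E = 10; EF_E = 10+6 = 16
ES_F = 9; EF_F = 9+7 = 16
ES_G = max(EF_A=9, EF_D=20, EF_E=16, EF_F=16) = 20; EF_G = 20+6 = 26
Expected project duration μ = 26 hours. Critical path: B → C → D → G.

26 hours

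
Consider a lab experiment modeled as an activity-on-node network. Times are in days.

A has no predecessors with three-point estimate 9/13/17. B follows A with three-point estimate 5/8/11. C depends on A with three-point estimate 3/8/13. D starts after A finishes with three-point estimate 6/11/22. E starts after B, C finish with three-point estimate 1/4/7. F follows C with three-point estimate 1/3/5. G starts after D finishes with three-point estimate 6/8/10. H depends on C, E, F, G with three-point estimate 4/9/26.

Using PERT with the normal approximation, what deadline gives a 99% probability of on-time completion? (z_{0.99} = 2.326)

55.1 days

te_A = (9 + 4·13 + 17)/6 = 78/6 = 13; σ²_A = ((17−9)/6)² = 1.778
te_B = (5 + 4·8 + 11)/6 = 48/6 = 8; σ²_B = ((11−5)/6)² = 1.000
te_C = (3 + 4·8 + 13)/6 = 48/6 = 8; σ²_C = ((13−3)/6)² = 2.778
te_D = (6 + 4·11 + 22)/6 = 72/6 = 12; σ²_D = ((22−6)/6)² = 7.111
te_E = (1 + 4·4 + 7)/6 = 24/6 = 4; σ²_E = ((7−1)/6)² = 1.000
te_F = (1 + 4·3 + 5)/6 = 18/6 = 3; σ²_F = ((5−1)/6)² = 0.444
te_G = (6 + 4·8 + 10)/6 = 48/6 = 8; σ²_G = ((10−6)/6)² = 0.444
te_H = (4 + 4·9 + 26)/6 = 66/6 = 11; σ²_H = ((26−4)/6)² = 13.444

Forward pass:
ES_A = 0; EF_A = 13
ES_B = 13; EF_B = 13+8 = 21
ES_C = 13; EF_C = 13+8 = 21
ES_D = 13; EF_D = 13+12 = 25
ES_E = max(EF_B=21, EF_C=21) = 21; EF_E = 21+4 = 25
ES_F = 21; EF_F = 21+3 = 24
ES_G = 25; EF_G = 25+8 = 33
ES_H = max(EF_C=21, EF_E=25, EF_F=24, EF_G=33) = 33; EF_H = 33+11 = 44
Expected project duration μ = 44 days. Critical path: A → D → G → H.

Variance along critical path = 1.778 + 7.111 + 0.444 + 13.444 = 22.778; σ = 4.773 days.
D = μ + z·σ = 44 + 2.326·4.773 = 55.1 days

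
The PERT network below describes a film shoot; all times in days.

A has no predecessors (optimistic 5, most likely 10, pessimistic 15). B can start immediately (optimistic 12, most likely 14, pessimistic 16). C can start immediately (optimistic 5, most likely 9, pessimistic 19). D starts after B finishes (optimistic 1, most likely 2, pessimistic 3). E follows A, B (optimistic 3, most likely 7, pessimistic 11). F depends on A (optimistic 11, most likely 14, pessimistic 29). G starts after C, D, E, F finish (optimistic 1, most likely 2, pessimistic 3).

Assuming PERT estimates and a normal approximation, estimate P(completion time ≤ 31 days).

te_A = (5 + 4·10 + 15)/6 = 60/6 = 10; σ²_A = ((15−5)/6)² = 2.778
te_B = (12 + 4·14 + 16)/6 = 84/6 = 14; σ²_B = ((16−12)/6)² = 0.444
te_C = (5 + 4·9 + 19)/6 = 60/6 = 10; σ²_C = ((19−5)/6)² = 5.444
te_D = (1 + 4·2 + 3)/6 = 12/6 = 2; σ²_D = ((3−1)/6)² = 0.111
te_E = (3 + 4·7 + 11)/6 = 42/6 = 7; σ²_E = ((11−3)/6)² = 1.778
te_F = (11 + 4·14 + 29)/6 = 96/6 = 16; σ²_F = ((29−11)/6)² = 9.000
te_G = (1 + 4·2 + 3)/6 = 12/6 = 2; σ²_G = ((3−1)/6)² = 0.111

Forward pass:
ES_A = 0; EF_A = 10
ES_B = 0; EF_B = 14
ES_C = 0; EF_C = 10
ES_D = 14; EF_D = 14+2 = 16
ES_E = max(EF_A=10, EF_B=14) = 14; EF_E = 14+7 = 21
ES_F = 10; EF_F = 10+16 = 26
ES_G = max(EF_C=10, EF_D=16, EF_E=21, EF_F=26) = 26; EF_G = 26+2 = 28
Expected project duration μ = 28 days. Critical path: A → F → G.

Variance along critical path = 2.778 + 9.000 + 0.111 = 11.889; σ = √11.889 = 3.448 days.
Z = (31 − 28) / 3.448 = 0.870
P(T ≤ 31) = Φ(0.870) ≈ 0.808

0.808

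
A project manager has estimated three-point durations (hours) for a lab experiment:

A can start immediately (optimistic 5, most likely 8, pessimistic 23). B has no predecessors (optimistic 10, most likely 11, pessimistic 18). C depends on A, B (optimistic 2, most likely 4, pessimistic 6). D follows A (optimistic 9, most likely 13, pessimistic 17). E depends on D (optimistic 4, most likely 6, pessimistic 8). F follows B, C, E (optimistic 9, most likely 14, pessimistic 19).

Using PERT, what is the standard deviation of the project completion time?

3.74 hours

te_A = (5 + 4·8 + 23)/6 = 60/6 = 10; σ²_A = ((23−5)/6)² = 9.000
te_B = (10 + 4·11 + 18)/6 = 72/6 = 12; σ²_B = ((18−10)/6)² = 1.778
te_C = (2 + 4·4 + 6)/6 = 24/6 = 4; σ²_C = ((6−2)/6)² = 0.444
te_D = (9 + 4·13 + 17)/6 = 78/6 = 13; σ²_D = ((17−9)/6)² = 1.778
te_E = (4 + 4·6 + 8)/6 = 36/6 = 6; σ²_E = ((8−4)/6)² = 0.444
te_F = (9 + 4·14 + 19)/6 = 84/6 = 14; σ²_F = ((19−9)/6)² = 2.778

Forward pass:
ES_A = 0; EF_A = 10
ES_B = 0; EF_B = 12
ES_C = max(EF_A=10, EF_B=12) = 12; EF_C = 12+4 = 16
ES_D = 10; EF_D = 10+13 = 23
ES_E = 23; EF_E = 23+6 = 29
ES_F = max(EF_B=12, EF_C=16, EF_E=29) = 29; EF_F = 29+14 = 43
Expected project duration μ = 43 hours. Critical path: A → D → E → F.

Variance along critical path = 9.000 + 1.778 + 0.444 + 2.778 = 14.000
σ = √14.000 = 3.742 hours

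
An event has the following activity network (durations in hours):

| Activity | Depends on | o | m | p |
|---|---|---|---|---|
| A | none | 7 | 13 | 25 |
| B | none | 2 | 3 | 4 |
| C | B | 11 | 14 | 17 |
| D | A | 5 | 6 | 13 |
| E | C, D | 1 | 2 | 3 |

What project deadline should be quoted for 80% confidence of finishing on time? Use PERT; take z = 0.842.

te_A = (7 + 4·13 + 25)/6 = 84/6 = 14; σ²_A = ((25−7)/6)² = 9.000
te_B = (2 + 4·3 + 4)/6 = 18/6 = 3; σ²_B = ((4−2)/6)² = 0.111
te_C = (11 + 4·14 + 17)/6 = 84/6 = 14; σ²_C = ((17−11)/6)² = 1.000
te_D = (5 + 4·6 + 13)/6 = 42/6 = 7; σ²_D = ((13−5)/6)² = 1.778
te_E = (1 + 4·2 + 3)/6 = 12/6 = 2; σ²_E = ((3−1)/6)² = 0.111

Forward pass:
ES_A = 0; EF_A = 14
ES_B = 0; EF_B = 3
ES_C = 3; EF_C = 3+14 = 17
ES_D = 14; EF_D = 14+7 = 21
ES_E = max(EF_C=17, EF_D=21) = 21; EF_E = 21+2 = 23
Expected project duration μ = 23 hours. Critical path: A → D → E.

Variance along critical path = 9.000 + 1.778 + 0.111 = 10.889; σ = 3.300 hours.
D = μ + z·σ = 23 + 0.842·3.300 = 25.8 hours

25.8 hours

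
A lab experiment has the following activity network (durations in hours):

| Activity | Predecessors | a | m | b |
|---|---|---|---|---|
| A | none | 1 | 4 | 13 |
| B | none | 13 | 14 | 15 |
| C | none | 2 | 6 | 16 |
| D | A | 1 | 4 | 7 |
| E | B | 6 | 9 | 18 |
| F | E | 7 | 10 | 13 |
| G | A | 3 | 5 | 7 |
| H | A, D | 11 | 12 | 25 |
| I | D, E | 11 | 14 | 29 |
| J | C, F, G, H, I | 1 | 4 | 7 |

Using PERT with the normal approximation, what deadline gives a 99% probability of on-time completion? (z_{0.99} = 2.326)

52.7 hours

te_A = (1 + 4·4 + 13)/6 = 30/6 = 5; σ²_A = ((13−1)/6)² = 4.000
te_B = (13 + 4·14 + 15)/6 = 84/6 = 14; σ²_B = ((15−13)/6)² = 0.111
te_C = (2 + 4·6 + 16)/6 = 42/6 = 7; σ²_C = ((16−2)/6)² = 5.444
te_D = (1 + 4·4 + 7)/6 = 24/6 = 4; σ²_D = ((7−1)/6)² = 1.000
te_E = (6 + 4·9 + 18)/6 = 60/6 = 10; σ²_E = ((18−6)/6)² = 4.000
te_F = (7 + 4·10 + 13)/6 = 60/6 = 10; σ²_F = ((13−7)/6)² = 1.000
te_G = (3 + 4·5 + 7)/6 = 30/6 = 5; σ²_G = ((7−3)/6)² = 0.444
te_H = (11 + 4·12 + 25)/6 = 84/6 = 14; σ²_H = ((25−11)/6)² = 5.444
te_I = (11 + 4·14 + 29)/6 = 96/6 = 16; σ²_I = ((29−11)/6)² = 9.000
te_J = (1 + 4·4 + 7)/6 = 24/6 = 4; σ²_J = ((7−1)/6)² = 1.000

Forward pass:
ES_A = 0; EF_A = 5
ES_B = 0; EF_B = 14
ES_C = 0; EF_C = 7
ES_D = 5; EF_D = 5+4 = 9
ES_E = 14; EF_E = 14+10 = 24
ES_F = 24; EF_F = 24+10 = 34
ES_G = 5; EF_G = 5+5 = 10
ES_H = max(EF_A=5, EF_D=9) = 9; EF_H = 9+14 = 23
ES_I = max(EF_D=9, EF_E=24) = 24; EF_I = 24+16 = 40
ES_J = max(EF_C=7, EF_F=34, EF_G=10, EF_H=23, EF_I=40) = 40; EF_J = 40+4 = 44
Expected project duration μ = 44 hours. Critical path: B → E → I → J.

Variance along critical path = 0.111 + 4.000 + 9.000 + 1.000 = 14.111; σ = 3.756 hours.
D = μ + z·σ = 44 + 2.326·3.756 = 52.7 hours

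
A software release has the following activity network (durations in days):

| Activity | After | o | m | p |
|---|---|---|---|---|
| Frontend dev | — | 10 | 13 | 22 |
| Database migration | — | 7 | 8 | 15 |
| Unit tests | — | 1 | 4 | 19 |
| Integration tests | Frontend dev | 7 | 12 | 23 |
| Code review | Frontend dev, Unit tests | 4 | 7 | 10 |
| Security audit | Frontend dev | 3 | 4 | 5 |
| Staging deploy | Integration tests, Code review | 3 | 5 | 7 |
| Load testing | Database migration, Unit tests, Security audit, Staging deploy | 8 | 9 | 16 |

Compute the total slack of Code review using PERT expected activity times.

te_Frontend dev = (10 + 4·13 + 22)/6 = 84/6 = 14
te_Database migration = (7 + 4·8 + 15)/6 = 54/6 = 9
te_Unit tests = (1 + 4·4 + 19)/6 = 36/6 = 6
te_Integration tests = (7 + 4·12 + 23)/6 = 78/6 = 13
te_Code review = (4 + 4·7 + 10)/6 = 42/6 = 7
te_Security audit = (3 + 4·4 + 5)/6 = 24/6 = 4
te_Staging deploy = (3 + 4·5 + 7)/6 = 30/6 = 5
te_Load testing = (8 + 4·9 + 16)/6 = 60/6 = 10

Forward pass:
ES_Frontend dev = 0; EF_Frontend dev = 14
ES_Database migration = 0; EF_Database migration = 9
ES_Unit tests = 0; EF_Unit tests = 6
ES_Integration tests = 14; EF_Integration tests = 14+13 = 27
ES_Code review = max(EF_Frontend dev=14, EF_Unit tests=6) = 14; EF_Code review = 14+7 = 21
ES_Security audit = 14; EF_Security audit = 14+4 = 18
ES_Staging deploy = max(EF_Integration tests=27, EF_Code review=21) = 27; EF_Staging deploy = 27+5 = 32
ES_Load testing = max(EF_Database migration=9, EF_Unit tests=6, EF_Security audit=18, EF_Staging deploy=32) = 32; EF_Load testing = 32+10 = 42
Expected project duration μ = 42 days. Critical path: Frontend dev → Integration tests → Staging deploy → Load testing.

Backward pass:
LF_Load testing = 42; LS_Load testing = 42−10 = 32
LF_Staging deploy = LS_Load testing = 32; LS_Staging deploy = 32−5 = 27
LF_Security audit = LS_Load testing = 32; LS_Security audit = 32−4 = 28
LF_Code review = LS_Staging deploy = 27; LS_Code review = 27−7 = 20
LF_Integration tests = LS_Staging deploy = 27; LS_Integration tests = 27−13 = 14
LF_Unit tests = min(LS_Code review=20, LS_Load testing=32) = 20; LS_Unit tests = 20−6 = 14
LF_Database migration = LS_Load testing = 32; LS_Database migration = 32−9 = 23
LF_Frontend dev = min(LS_Integration tests=14, LS_Code review=20, LS_Security audit=28) = 14; LS_Frontend dev = 14−14 = 0
Slack_Code review = LS_Code review − ES_Code review = 20 − 14 = 6

6 days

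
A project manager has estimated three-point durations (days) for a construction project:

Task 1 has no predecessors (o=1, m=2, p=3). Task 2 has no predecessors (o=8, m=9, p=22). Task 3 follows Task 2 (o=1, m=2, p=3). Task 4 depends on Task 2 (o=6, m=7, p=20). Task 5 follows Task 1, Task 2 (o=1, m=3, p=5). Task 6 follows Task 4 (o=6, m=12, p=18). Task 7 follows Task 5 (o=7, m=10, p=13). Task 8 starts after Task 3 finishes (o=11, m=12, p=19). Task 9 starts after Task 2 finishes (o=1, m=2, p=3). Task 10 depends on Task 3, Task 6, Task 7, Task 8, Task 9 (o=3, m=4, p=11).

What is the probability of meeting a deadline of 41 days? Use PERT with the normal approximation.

te_Task 1 = (1 + 4·2 + 3)/6 = 12/6 = 2; σ²_Task 1 = ((3−1)/6)² = 0.111
te_Task 2 = (8 + 4·9 + 22)/6 = 66/6 = 11; σ²_Task 2 = ((22−8)/6)² = 5.444
te_Task 3 = (1 + 4·2 + 3)/6 = 12/6 = 2; σ²_Task 3 = ((3−1)/6)² = 0.111
te_Task 4 = (6 + 4·7 + 20)/6 = 54/6 = 9; σ²_Task 4 = ((20−6)/6)² = 5.444
te_Task 5 = (1 + 4·3 + 5)/6 = 18/6 = 3; σ²_Task 5 = ((5−1)/6)² = 0.444
te_Task 6 = (6 + 4·12 + 18)/6 = 72/6 = 12; σ²_Task 6 = ((18−6)/6)² = 4.000
te_Task 7 = (7 + 4·10 + 13)/6 = 60/6 = 10; σ²_Task 7 = ((13−7)/6)² = 1.000
te_Task 8 = (11 + 4·12 + 19)/6 = 78/6 = 13; σ²_Task 8 = ((19−11)/6)² = 1.778
te_Task 9 = (1 + 4·2 + 3)/6 = 12/6 = 2; σ²_Task 9 = ((3−1)/6)² = 0.111
te_Task 10 = (3 + 4·4 + 11)/6 = 30/6 = 5; σ²_Task 10 = ((11−3)/6)² = 1.778

Forward pass:
ES_Task 1 = 0; EF_Task 1 = 2
ES_Task 2 = 0; EF_Task 2 = 11
ES_Task 3 = 11; EF_Task 3 = 11+2 = 13
ES_Task 4 = 11; EF_Task 4 = 11+9 = 20
ES_Task 5 = max(EF_Task 1=2, EF_Task 2=11) = 11; EF_Task 5 = 11+3 = 14
ES_Task 6 = 20; EF_Task 6 = 20+12 = 32
ES_Task 7 = 14; EF_Task 7 = 14+10 = 24
ES_Task 8 = 13; EF_Task 8 = 13+13 = 26
ES_Task 9 = 11; EF_Task 9 = 11+2 = 13
ES_Task 10 = max(EF_Task 3=13, EF_Task 6=32, EF_Task 7=24, EF_Task 8=26, EF_Task 9=13) = 32; EF_Task 10 = 32+5 = 37
Expected project duration μ = 37 days. Critical path: Task 2 → Task 4 → Task 6 → Task 10.

Variance along critical path = 5.444 + 5.444 + 4.000 + 1.778 = 16.667; σ = √16.667 = 4.082 days.
Z = (41 − 37) / 4.082 = 0.980
P(T ≤ 41) = Φ(0.980) ≈ 0.836

0.836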